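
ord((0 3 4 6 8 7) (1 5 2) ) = 6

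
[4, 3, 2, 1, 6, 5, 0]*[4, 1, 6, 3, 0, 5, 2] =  [0, 3, 6, 1, 2, 5, 4]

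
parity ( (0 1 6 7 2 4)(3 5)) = even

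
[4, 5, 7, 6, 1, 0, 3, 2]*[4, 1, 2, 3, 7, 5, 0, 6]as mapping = [0→7, 1→5, 2→6, 3→0, 4→1, 5→4, 6→3, 7→2]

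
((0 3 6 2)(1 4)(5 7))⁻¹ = (0 2 6 3)(1 4)(5 7)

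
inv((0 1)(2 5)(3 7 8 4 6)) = (0 1)(2 5)(3 6 4 8 7)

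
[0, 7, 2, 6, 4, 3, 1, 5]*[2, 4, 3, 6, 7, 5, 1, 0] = [2, 0, 3, 1, 7, 6, 4, 5]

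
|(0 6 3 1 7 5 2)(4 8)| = 14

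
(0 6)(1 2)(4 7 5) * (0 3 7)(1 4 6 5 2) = (0 5 6 3 7 2 4)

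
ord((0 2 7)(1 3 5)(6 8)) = 6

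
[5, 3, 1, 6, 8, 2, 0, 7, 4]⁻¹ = [6, 2, 5, 1, 8, 0, 3, 7, 4]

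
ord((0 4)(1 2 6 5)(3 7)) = 4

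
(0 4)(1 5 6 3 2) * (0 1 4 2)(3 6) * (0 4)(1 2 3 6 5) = (0 3 4 2)(5 6)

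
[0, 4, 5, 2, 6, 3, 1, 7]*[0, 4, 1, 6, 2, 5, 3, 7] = [0, 2, 5, 1, 3, 6, 4, 7]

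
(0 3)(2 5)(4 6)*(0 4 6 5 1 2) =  (0 3 4 5)(1 2)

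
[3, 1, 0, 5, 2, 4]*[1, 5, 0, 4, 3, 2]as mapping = [0→4, 1→5, 2→1, 3→2, 4→0, 5→3]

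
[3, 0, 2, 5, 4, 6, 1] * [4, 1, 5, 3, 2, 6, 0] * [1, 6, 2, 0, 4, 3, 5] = [0, 4, 3, 5, 2, 1, 6]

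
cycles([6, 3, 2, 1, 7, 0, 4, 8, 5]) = (0 6 4 7 8 5) (1 3) 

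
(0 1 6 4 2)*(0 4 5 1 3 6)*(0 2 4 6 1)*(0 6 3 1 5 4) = (0 1 2 3 5 6 4)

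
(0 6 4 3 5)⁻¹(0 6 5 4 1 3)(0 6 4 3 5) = (0 3 1 5 6 4)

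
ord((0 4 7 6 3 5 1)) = 7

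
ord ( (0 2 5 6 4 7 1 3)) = 8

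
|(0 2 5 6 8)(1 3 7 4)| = 20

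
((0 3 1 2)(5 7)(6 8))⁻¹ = (0 2 1 3)(5 7)(6 8)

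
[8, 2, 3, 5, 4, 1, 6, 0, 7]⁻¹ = [7, 5, 1, 2, 4, 3, 6, 8, 0]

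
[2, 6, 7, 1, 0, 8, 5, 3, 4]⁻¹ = [4, 3, 0, 7, 8, 6, 1, 2, 5]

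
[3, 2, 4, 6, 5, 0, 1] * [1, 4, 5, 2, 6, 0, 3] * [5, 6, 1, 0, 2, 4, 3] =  [1, 4, 3, 0, 5, 6, 2]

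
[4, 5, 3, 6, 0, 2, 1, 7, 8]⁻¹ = [4, 6, 5, 2, 0, 1, 3, 7, 8]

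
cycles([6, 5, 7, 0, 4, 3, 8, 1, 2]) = (0 6 8 2 7 1 5 3)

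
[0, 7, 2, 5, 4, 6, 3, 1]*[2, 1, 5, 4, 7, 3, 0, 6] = [2, 6, 5, 3, 7, 0, 4, 1]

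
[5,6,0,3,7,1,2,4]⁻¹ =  [2,5,6,3,7,0,1,4]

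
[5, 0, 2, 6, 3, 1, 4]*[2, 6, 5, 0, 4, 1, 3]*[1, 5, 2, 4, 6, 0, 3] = [5, 2, 0, 4, 1, 3, 6]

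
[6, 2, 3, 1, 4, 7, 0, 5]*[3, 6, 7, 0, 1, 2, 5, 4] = [5, 7, 0, 6, 1, 4, 3, 2]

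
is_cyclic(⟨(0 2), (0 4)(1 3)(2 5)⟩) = no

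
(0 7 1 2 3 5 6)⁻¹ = (0 6 5 3 2 1 7)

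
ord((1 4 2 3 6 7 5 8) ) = 8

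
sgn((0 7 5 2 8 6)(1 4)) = 1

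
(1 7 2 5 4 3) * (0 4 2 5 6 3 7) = (0 4 7 5 2 6 3 1) 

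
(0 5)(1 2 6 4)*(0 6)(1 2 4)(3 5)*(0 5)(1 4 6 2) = (0 3)(1 6 4)(2 5)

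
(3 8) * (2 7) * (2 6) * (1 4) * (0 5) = (0 5)(1 4)(2 7 6)(3 8)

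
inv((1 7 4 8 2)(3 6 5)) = (1 2 8 4 7)(3 5 6)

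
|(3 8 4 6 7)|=5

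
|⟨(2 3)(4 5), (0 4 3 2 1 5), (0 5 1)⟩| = 720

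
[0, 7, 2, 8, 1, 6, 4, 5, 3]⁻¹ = [0, 4, 2, 8, 6, 7, 5, 1, 3]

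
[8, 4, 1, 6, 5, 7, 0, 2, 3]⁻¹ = [6, 2, 7, 8, 1, 4, 3, 5, 0]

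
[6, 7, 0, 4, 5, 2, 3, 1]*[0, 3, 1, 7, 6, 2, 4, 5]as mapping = [0→4, 1→5, 2→0, 3→6, 4→2, 5→1, 6→7, 7→3]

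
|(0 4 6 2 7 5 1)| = 7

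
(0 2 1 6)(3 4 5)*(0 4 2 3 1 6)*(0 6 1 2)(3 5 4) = (0 5 2 1 6 3)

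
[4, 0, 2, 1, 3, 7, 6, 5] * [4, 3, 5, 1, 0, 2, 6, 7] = [0, 4, 5, 3, 1, 7, 6, 2]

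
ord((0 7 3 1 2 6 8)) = 7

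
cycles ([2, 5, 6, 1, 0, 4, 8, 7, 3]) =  (0 2 6 8 3 1 5 4)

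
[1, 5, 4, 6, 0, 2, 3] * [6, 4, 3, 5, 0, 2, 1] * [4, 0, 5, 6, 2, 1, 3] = [2, 5, 4, 0, 3, 6, 1]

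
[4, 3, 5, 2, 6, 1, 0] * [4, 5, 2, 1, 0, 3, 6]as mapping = [0→0, 1→1, 2→3, 3→2, 4→6, 5→5, 6→4]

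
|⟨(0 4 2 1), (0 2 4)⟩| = 24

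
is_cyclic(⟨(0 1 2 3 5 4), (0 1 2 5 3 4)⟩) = no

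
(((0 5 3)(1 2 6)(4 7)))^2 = (0 3 5)(1 6 2)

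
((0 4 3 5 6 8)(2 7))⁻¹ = (0 8 6 5 3 4)(2 7)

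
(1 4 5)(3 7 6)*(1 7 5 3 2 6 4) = (2 6)(3 5 7 4)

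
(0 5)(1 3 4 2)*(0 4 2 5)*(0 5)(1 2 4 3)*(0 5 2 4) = (0 2 4 5 3)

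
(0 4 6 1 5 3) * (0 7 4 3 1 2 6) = (0 3 7 4)(1 5)(2 6)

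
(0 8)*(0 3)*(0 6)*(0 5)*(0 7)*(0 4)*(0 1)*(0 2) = (0 8 3 6 5 7 4 1 2)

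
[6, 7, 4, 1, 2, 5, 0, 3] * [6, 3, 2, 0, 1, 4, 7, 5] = [7, 5, 1, 3, 2, 4, 6, 0]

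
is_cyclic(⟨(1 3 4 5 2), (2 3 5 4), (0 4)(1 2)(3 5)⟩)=no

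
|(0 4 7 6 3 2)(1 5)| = 6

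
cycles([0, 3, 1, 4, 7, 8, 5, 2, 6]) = (1 3 4 7 2)(5 8 6)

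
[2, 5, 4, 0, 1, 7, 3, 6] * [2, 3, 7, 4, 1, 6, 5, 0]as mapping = [0→7, 1→6, 2→1, 3→2, 4→3, 5→0, 6→4, 7→5]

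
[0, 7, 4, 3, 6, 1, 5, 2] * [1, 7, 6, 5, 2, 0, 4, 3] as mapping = [0→1, 1→3, 2→2, 3→5, 4→4, 5→7, 6→0, 7→6] 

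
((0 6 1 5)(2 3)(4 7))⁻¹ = (0 5 1 6)(2 3)(4 7)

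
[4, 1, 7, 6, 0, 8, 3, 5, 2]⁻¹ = [4, 1, 8, 6, 0, 7, 3, 2, 5]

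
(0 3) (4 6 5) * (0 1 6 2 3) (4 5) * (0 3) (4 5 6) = (0 3 1 4 2) (5 6) 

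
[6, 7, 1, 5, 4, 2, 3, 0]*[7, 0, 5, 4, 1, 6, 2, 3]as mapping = [0→2, 1→3, 2→0, 3→6, 4→1, 5→5, 6→4, 7→7]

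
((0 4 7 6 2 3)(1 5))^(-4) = (0 7 2)(3 4 6)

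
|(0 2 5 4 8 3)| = 6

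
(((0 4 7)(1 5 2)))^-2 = (0 4 7)(1 5 2)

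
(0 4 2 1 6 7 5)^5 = (0 7 1 4 5 6 2)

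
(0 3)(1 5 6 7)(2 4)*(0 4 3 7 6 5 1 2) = (0 7 2 3 4)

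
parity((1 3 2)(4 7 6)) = even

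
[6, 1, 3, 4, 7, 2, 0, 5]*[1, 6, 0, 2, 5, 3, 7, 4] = [7, 6, 2, 5, 4, 0, 1, 3]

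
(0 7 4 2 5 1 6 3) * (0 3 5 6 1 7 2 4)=(0 2 6 5 7)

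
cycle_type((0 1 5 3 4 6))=6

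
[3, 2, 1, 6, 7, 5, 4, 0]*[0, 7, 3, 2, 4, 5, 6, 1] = [2, 3, 7, 6, 1, 5, 4, 0]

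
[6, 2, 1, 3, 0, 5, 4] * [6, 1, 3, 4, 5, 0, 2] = [2, 3, 1, 4, 6, 0, 5]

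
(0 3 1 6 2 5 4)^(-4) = (0 6 4 1 5 3 2)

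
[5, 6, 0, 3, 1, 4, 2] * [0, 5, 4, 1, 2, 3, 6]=[3, 6, 0, 1, 5, 2, 4]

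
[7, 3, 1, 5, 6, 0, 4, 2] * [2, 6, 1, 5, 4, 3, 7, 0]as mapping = [0→0, 1→5, 2→6, 3→3, 4→7, 5→2, 6→4, 7→1]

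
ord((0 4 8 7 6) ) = 5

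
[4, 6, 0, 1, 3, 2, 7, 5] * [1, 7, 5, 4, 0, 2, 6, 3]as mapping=[0→0, 1→6, 2→1, 3→7, 4→4, 5→5, 6→3, 7→2]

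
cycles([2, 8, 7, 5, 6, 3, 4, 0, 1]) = (0 2 7)(1 8)(3 5)(4 6)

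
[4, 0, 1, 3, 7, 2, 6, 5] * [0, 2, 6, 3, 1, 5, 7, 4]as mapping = [0→1, 1→0, 2→2, 3→3, 4→4, 5→6, 6→7, 7→5]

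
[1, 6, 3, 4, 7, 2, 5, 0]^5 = [3, 4, 1, 6, 5, 0, 7, 2]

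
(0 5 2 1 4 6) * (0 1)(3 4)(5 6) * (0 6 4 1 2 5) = (0 4)(1 3)(2 6)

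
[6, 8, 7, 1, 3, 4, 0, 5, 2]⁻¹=[6, 3, 8, 4, 5, 7, 0, 2, 1]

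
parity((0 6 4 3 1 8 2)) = even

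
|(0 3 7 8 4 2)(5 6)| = 6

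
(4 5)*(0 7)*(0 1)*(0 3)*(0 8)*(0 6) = (0 7 1 3 8 6)(4 5)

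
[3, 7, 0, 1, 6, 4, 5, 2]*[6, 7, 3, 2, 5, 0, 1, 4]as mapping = [0→2, 1→4, 2→6, 3→7, 4→1, 5→5, 6→0, 7→3]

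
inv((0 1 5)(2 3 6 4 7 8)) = (0 5 1)(2 8 7 4 6 3)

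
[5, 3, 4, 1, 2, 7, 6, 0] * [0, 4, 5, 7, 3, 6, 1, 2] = [6, 7, 3, 4, 5, 2, 1, 0]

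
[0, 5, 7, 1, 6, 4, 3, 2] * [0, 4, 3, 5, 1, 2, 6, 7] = [0, 2, 7, 4, 6, 1, 5, 3]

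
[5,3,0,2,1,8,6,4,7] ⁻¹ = [2,4,3,1,7,0,6,8,5] 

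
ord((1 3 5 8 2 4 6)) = 7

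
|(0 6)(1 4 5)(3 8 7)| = 6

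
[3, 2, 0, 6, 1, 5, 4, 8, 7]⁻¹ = [2, 4, 1, 0, 6, 5, 3, 8, 7]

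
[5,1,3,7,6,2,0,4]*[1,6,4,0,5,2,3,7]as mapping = [0→2,1→6,2→0,3→7,4→3,5→4,6→1,7→5]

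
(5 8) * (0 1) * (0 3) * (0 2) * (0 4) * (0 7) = (0 1 3 2 4 7)(5 8)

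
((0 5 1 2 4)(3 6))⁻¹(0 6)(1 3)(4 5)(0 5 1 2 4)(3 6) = (0 1)(2 6)(3 5)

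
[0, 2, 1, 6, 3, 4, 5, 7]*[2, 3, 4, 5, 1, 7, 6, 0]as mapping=[0→2, 1→4, 2→3, 3→6, 4→5, 5→1, 6→7, 7→0]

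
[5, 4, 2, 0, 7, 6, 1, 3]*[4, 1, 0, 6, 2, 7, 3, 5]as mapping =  [0→7, 1→2, 2→0, 3→4, 4→5, 5→3, 6→1, 7→6]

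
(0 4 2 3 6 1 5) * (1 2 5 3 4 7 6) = (0 7 6 2 4 5)(1 3)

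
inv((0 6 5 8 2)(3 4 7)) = (0 2 8 5 6)(3 7 4)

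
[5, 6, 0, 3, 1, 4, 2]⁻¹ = [2, 4, 6, 3, 5, 0, 1]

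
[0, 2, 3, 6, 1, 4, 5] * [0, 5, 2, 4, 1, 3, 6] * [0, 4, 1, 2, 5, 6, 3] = [0, 1, 5, 3, 6, 4, 2] 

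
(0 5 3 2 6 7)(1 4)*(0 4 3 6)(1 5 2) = (0 2)(1 3)(4 5 6 7)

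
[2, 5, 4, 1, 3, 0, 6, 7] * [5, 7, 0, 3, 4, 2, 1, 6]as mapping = [0→0, 1→2, 2→4, 3→7, 4→3, 5→5, 6→1, 7→6]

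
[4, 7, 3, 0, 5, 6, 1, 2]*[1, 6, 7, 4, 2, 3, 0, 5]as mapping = [0→2, 1→5, 2→4, 3→1, 4→3, 5→0, 6→6, 7→7]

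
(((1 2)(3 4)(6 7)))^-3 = (1 2)(3 4)(6 7)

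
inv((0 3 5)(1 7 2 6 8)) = (0 5 3)(1 8 6 2 7)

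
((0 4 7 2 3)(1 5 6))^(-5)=(1 5 6)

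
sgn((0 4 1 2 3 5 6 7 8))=1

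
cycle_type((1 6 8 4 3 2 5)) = 7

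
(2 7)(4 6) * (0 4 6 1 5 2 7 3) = (0 4 1 5 2 3)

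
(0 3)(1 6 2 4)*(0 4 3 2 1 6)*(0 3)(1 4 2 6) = (0 6 4 1 3 2)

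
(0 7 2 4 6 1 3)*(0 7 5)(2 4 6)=(0 5)(1 3 7 4 2 6)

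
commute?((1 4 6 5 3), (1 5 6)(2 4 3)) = no:(1 4 6 5 3)*(1 5 6)(2 4 3) = (1 3 5 2 4), (1 5 6)(2 4 3)*(1 4 6 5 3) = (1 3 2 6 4)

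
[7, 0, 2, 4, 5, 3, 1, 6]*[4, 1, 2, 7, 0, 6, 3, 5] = [5, 4, 2, 0, 6, 7, 1, 3]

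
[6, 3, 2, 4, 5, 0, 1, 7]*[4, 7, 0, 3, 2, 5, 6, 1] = [6, 3, 0, 2, 5, 4, 7, 1]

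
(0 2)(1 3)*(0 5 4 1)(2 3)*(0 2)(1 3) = (0 1)(2 5 4 3)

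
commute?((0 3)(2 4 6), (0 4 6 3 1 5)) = no:(0 3)(2 4 6)*(0 4 6 3 1 5) = (0 1 5)(2 6)(3 4), (0 4 6 3 1 5)*(0 3)(2 4 6) = (0 6)(1 5 3)(2 4)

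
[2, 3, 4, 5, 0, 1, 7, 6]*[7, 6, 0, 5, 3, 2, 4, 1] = [0, 5, 3, 2, 7, 6, 1, 4] 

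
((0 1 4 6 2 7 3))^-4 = (0 6 3 4 7 1 2)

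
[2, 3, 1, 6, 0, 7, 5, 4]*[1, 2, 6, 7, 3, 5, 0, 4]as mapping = [0→6, 1→7, 2→2, 3→0, 4→1, 5→4, 6→5, 7→3]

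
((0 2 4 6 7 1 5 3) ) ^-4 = (0 7) (1 2) (3 6) (4 5) 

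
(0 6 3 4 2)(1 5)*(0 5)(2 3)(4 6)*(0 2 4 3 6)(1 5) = (0 3)(1 2)(4 6)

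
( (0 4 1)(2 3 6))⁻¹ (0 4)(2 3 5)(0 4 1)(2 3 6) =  (1 4)(3 6 5)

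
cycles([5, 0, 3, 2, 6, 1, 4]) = (0 5 1)(2 3)(4 6)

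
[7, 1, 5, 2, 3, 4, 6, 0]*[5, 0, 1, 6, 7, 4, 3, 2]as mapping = [0→2, 1→0, 2→4, 3→1, 4→6, 5→7, 6→3, 7→5]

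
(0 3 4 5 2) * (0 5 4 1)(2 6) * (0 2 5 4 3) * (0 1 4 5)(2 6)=(0 1 6)(2 5)(3 4)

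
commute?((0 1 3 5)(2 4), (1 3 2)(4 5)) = no:(0 1 3 5)(2 4) * (1 3 2)(4 5) = (0 3 4 1 2 5), (1 3 2)(4 5) * (0 1 3 5)(2 4) = (0 1 5 2 3 4)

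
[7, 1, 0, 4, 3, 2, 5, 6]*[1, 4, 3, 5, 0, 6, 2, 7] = [7, 4, 1, 0, 5, 3, 6, 2]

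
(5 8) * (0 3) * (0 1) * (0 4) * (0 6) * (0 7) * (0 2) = (0 3 1 4 6 7 2)(5 8)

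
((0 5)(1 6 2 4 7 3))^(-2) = (1 7 2)(3 4 6)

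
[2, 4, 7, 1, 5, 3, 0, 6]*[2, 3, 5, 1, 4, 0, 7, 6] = [5, 4, 6, 3, 0, 1, 2, 7]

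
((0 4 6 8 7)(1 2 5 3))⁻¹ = (0 7 8 6 4)(1 3 5 2)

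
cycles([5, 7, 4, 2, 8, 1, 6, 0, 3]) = (0 5 1 7)(2 4 8 3)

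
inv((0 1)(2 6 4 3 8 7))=(0 1)(2 7 8 3 4 6)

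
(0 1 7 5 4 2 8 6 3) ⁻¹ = (0 3 6 8 2 4 5 7 1) 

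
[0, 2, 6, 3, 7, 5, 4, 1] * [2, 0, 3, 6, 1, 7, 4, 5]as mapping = [0→2, 1→3, 2→4, 3→6, 4→5, 5→7, 6→1, 7→0]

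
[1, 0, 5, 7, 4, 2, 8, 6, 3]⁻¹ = [1, 0, 5, 8, 4, 2, 7, 3, 6]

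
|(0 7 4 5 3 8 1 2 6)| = 9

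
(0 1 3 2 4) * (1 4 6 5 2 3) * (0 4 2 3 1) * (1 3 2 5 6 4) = (0 5 2 4 1)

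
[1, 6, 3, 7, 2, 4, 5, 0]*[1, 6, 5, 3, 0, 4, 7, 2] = [6, 7, 3, 2, 5, 0, 4, 1]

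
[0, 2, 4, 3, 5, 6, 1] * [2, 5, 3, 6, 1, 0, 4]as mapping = [0→2, 1→3, 2→1, 3→6, 4→0, 5→4, 6→5]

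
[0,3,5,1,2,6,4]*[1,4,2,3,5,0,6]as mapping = [0→1,1→3,2→0,3→4,4→2,5→6,6→5]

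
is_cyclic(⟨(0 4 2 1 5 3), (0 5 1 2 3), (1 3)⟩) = no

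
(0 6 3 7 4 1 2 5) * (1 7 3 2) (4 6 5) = (0 5) (2 4 7 6) 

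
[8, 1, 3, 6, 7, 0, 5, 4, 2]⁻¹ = [5, 1, 8, 2, 7, 6, 3, 4, 0]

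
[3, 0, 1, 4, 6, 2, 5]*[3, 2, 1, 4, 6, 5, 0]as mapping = [0→4, 1→3, 2→2, 3→6, 4→0, 5→1, 6→5]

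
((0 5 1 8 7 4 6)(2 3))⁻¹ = (0 6 4 7 8 1 5)(2 3)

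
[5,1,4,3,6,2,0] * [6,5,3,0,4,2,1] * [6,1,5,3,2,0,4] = [5,0,2,6,1,3,4]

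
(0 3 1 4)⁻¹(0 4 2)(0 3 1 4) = (0 2 3)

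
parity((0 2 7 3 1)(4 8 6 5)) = odd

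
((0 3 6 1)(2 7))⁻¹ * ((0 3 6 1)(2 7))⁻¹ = (0 6)(1 3)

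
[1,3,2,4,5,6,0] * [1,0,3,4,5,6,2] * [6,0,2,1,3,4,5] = [6,3,1,4,5,2,0]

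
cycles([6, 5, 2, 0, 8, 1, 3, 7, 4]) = (0 6 3)(1 5)(4 8)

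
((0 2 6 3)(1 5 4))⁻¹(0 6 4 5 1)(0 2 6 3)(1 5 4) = (1 4 5 2 3)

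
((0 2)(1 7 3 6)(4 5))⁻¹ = (0 2)(1 6 3 7)(4 5)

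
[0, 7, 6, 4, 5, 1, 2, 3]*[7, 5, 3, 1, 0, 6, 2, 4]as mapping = [0→7, 1→4, 2→2, 3→0, 4→6, 5→5, 6→3, 7→1]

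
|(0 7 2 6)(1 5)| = 4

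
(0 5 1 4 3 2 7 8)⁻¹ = (0 8 7 2 3 4 1 5)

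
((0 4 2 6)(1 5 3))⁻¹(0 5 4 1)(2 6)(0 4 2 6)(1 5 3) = (0 6)(2 5 4 3)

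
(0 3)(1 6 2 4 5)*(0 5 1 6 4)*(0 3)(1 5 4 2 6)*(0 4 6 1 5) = (0 4)(1 2 3 6)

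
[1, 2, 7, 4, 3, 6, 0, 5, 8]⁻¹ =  [6, 0, 1, 4, 3, 7, 5, 2, 8]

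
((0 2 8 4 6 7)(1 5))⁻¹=(0 7 6 4 8 2)(1 5)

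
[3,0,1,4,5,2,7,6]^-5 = [3,0,1,4,5,2,7,6]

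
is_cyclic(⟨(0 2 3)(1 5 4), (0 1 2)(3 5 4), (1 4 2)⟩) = no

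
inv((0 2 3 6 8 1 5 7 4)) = (0 4 7 5 1 8 6 3 2)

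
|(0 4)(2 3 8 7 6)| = 10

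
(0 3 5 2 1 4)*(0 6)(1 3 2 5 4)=(0 2 3 4 6)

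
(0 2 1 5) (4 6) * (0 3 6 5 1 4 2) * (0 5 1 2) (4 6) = (0 5 3 4 1 2 6) 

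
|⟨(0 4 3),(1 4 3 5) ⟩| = 120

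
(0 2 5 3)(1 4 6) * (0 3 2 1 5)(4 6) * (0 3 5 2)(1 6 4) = (0 6 2 3 5)(1 4)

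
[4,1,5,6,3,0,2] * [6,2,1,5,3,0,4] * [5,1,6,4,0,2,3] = [4,6,5,0,2,3,1]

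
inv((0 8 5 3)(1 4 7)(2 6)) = (0 3 5 8)(1 7 4)(2 6)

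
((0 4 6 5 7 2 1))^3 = (0 5 1 6 2 4 7)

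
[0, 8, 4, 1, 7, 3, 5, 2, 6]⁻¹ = [0, 3, 7, 5, 2, 6, 8, 4, 1]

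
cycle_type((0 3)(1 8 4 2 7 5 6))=2.7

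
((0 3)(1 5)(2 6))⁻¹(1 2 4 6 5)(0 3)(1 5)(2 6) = (1 5 6 4 2)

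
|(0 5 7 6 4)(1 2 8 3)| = 20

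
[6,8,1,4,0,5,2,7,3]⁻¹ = [4,2,6,8,3,5,0,7,1]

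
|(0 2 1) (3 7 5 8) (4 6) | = 12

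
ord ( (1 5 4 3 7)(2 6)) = 10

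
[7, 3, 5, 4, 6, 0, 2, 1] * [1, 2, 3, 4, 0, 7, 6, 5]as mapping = [0→5, 1→4, 2→7, 3→0, 4→6, 5→1, 6→3, 7→2]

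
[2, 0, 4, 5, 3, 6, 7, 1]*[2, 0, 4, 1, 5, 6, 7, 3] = [4, 2, 5, 6, 1, 7, 3, 0]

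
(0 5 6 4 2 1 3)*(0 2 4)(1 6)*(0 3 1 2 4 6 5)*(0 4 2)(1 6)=(0 4 1 6 3 2 5)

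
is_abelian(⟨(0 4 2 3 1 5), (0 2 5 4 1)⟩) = no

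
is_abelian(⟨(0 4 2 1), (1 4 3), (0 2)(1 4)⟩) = no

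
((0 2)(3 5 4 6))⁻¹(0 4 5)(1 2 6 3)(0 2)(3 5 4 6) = (0 3 5 1)(2 6 4)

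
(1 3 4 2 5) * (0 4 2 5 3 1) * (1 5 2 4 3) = (0 3 4 2 1 5)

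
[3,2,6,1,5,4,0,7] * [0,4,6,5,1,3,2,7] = [5,6,2,4,3,1,0,7]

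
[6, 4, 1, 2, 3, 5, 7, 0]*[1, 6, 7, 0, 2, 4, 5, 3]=[5, 2, 6, 7, 0, 4, 3, 1]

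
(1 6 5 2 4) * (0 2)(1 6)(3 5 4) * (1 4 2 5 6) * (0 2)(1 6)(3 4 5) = (0 3 1 5 2 4 6)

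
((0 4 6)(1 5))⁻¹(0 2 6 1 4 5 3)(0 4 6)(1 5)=(0 5 6 1 3 4 2)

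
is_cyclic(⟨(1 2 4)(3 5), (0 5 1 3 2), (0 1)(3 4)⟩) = no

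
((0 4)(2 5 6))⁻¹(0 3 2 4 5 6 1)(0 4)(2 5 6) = (0 6 2 1 4 3 5)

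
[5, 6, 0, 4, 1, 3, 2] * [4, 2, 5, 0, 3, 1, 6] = [1, 6, 4, 3, 2, 0, 5]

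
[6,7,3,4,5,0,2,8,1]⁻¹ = [5,8,6,2,3,4,0,1,7]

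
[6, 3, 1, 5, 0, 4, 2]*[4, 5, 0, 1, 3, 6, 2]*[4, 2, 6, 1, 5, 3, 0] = [6, 2, 3, 0, 5, 1, 4]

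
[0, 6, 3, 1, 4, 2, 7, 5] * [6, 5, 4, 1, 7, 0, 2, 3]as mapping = [0→6, 1→2, 2→1, 3→5, 4→7, 5→4, 6→3, 7→0]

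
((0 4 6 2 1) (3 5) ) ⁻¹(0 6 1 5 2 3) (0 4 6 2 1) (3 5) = (0 3 1 5 4 2) 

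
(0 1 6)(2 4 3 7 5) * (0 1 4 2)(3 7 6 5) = (0 4 7 3 6 1 5)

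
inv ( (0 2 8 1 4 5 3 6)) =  (0 6 3 5 4 1 8 2)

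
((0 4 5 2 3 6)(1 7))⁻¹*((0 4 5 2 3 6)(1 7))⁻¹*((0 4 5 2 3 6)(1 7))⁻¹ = (0 2)(1 7)(3 4)(5 6)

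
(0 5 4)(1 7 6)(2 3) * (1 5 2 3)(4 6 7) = (0 2 1 4)(5 6)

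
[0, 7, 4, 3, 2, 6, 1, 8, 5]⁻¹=[0, 6, 4, 3, 2, 8, 5, 1, 7]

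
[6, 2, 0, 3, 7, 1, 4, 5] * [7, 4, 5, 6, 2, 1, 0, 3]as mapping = [0→0, 1→5, 2→7, 3→6, 4→3, 5→4, 6→2, 7→1]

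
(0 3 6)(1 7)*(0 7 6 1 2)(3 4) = (0 4 3 1 6 7 2)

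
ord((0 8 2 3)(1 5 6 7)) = 4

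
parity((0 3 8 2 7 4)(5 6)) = even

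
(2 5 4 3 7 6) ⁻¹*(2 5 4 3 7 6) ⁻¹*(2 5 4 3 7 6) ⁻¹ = (2 3) (4 6) (5 7) 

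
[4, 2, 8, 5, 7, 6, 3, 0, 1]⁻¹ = [7, 8, 1, 6, 0, 3, 5, 4, 2]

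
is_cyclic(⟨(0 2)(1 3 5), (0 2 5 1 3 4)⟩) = no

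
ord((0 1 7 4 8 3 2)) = 7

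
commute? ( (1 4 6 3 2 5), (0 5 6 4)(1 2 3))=no: (1 4 6 3 2 5)*(0 5 6 4)(1 2 3)=(0 5 2 6 1), (0 5 6 4)(1 2 3)*(1 4 6 3 2 5)=(0 1 5 3 4)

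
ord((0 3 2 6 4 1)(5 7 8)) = 6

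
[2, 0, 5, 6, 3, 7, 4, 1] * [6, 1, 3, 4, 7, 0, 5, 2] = [3, 6, 0, 5, 4, 2, 7, 1]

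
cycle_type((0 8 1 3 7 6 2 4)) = 8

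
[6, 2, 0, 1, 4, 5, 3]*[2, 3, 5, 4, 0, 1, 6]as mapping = [0→6, 1→5, 2→2, 3→3, 4→0, 5→1, 6→4]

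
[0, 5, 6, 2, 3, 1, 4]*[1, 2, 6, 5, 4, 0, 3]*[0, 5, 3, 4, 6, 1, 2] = [5, 0, 4, 2, 1, 3, 6]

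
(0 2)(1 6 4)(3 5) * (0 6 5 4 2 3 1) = (0 3 4)(1 5)(2 6)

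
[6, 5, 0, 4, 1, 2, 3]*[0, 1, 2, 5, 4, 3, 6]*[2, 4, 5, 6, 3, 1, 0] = [0, 6, 2, 3, 4, 5, 1]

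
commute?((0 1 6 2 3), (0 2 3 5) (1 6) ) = no:(0 1 6 2 3) * (0 2 3 5) (1 6) = (0 6 3 2 5), (0 2 3 5) (1 6) * (0 1 6 2 3) = (0 3 5 1 2) 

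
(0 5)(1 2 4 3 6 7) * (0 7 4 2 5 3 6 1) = (0 3 1 5 7)(4 6)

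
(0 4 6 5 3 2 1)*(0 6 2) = (0 4 2 1 6 5 3)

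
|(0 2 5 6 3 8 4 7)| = 8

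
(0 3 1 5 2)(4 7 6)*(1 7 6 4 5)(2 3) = (0 2)(3 7 4 6 5)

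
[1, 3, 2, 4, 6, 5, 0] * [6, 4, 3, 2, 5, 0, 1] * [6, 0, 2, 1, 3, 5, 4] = [3, 2, 1, 5, 0, 6, 4]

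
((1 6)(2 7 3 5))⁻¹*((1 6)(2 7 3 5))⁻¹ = (2 3)(5 7)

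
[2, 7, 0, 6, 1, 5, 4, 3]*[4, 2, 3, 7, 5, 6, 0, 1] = [3, 1, 4, 0, 2, 6, 5, 7]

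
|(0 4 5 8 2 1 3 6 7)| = 9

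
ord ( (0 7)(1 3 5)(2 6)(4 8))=6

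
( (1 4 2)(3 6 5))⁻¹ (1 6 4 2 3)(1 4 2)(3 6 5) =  (1 6 4 5 2)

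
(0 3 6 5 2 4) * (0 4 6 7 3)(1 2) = (1 2 6 5)(3 7)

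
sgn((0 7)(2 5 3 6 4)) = -1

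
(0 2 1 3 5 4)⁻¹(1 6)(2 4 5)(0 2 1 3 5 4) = (0 4 1)(3 6)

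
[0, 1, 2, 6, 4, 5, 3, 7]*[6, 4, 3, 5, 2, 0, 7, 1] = [6, 4, 3, 7, 2, 0, 5, 1]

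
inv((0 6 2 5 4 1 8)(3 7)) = (0 8 1 4 5 2 6)(3 7)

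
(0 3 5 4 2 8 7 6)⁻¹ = (0 6 7 8 2 4 5 3)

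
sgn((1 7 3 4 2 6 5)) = 1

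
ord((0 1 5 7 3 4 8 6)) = 8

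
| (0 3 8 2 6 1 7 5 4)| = 9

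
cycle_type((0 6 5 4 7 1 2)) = 7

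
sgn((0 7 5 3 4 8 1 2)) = -1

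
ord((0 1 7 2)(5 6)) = 4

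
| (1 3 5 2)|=4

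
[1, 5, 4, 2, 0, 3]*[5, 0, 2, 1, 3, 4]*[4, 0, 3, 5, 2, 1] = [4, 2, 5, 3, 1, 0]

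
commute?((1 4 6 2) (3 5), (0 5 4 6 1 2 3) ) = no:(1 4 6 2) (3 5) * (0 5 4 6 1 2 3) = (0 5) (1 6 3 4), (0 5 4 6 1 2 3) * (1 4 6 2) (3 5) = (0 3) (2 5 6 4) 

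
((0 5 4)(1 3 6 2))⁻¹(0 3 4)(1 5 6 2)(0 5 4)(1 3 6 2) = (0 5 6)(1 3 4 2)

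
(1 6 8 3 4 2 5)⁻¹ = (1 5 2 4 3 8 6)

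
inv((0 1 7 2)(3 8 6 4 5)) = (0 2 7 1)(3 5 4 6 8)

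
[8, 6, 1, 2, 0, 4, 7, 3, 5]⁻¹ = [4, 2, 3, 7, 5, 8, 1, 6, 0]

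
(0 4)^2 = ()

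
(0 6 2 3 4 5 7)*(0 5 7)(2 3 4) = (0 6 3 2 4 7 5)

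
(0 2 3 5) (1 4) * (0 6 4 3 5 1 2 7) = (0 7) (1 3) (2 5 6 4) 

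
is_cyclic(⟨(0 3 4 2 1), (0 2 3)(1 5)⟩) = no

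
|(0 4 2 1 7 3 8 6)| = 8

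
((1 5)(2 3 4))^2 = (2 4 3)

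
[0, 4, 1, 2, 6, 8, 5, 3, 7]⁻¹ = [0, 2, 3, 7, 1, 6, 4, 8, 5]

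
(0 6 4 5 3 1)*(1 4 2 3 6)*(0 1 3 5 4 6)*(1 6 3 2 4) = (0 2 5)(1 6 4)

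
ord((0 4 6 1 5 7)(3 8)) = 6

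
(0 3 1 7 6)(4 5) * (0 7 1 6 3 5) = (0 5 4)(3 6 7)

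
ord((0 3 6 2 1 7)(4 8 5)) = 6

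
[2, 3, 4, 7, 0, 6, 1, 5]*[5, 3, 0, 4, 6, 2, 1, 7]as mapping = [0→0, 1→4, 2→6, 3→7, 4→5, 5→1, 6→3, 7→2]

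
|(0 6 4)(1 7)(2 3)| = 6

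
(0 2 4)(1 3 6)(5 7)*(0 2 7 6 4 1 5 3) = (0 7 3 4 2 1)(5 6)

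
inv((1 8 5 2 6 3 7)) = (1 7 3 6 2 5 8)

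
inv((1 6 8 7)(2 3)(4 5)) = (1 7 8 6)(2 3)(4 5)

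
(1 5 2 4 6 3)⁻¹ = (1 3 6 4 2 5)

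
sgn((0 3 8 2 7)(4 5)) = -1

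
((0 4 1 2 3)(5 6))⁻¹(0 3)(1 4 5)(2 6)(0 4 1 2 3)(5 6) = (0 4)(1 6 2)(3 5)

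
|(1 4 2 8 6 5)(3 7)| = 6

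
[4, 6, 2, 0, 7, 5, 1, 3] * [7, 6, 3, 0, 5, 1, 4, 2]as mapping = [0→5, 1→4, 2→3, 3→7, 4→2, 5→1, 6→6, 7→0]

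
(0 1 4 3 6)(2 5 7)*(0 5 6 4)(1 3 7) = (0 3 4 7 2 6 5 1)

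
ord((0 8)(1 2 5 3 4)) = 10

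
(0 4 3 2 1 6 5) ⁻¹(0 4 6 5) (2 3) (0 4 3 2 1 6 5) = (0 4 3 5) (1 2) 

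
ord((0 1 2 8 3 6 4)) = 7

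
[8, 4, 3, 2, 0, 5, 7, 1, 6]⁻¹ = [4, 7, 3, 2, 1, 5, 8, 6, 0]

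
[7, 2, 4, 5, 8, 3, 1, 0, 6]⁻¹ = [7, 6, 1, 5, 2, 3, 8, 0, 4]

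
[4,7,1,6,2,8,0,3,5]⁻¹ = [6,2,4,7,0,8,3,1,5]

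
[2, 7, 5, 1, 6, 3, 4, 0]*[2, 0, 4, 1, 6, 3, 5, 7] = [4, 7, 3, 0, 5, 1, 6, 2]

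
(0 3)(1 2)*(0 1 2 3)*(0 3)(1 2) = (0 3 2 1)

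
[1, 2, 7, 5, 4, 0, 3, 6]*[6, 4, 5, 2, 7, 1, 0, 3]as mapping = [0→4, 1→5, 2→3, 3→1, 4→7, 5→6, 6→2, 7→0]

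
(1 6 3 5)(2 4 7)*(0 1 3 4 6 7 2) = (0 1 7)(2 6 4)(3 5)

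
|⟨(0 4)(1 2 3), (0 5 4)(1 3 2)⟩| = 18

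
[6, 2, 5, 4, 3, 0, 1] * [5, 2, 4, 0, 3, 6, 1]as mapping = [0→1, 1→4, 2→6, 3→3, 4→0, 5→5, 6→2]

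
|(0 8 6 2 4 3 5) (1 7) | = 14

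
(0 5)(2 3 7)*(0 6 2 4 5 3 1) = (0 3 7 4 5 6 2 1)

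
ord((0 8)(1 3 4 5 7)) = 10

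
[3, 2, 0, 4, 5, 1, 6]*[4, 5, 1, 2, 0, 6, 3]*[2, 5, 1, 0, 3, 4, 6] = [1, 5, 3, 2, 6, 4, 0]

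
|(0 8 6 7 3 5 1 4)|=8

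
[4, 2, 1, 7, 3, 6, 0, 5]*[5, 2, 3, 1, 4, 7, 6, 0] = [4, 3, 2, 0, 1, 6, 5, 7]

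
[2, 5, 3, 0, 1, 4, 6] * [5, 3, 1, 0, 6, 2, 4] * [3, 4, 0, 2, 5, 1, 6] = [4, 0, 3, 1, 2, 6, 5]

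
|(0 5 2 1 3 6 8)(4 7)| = 14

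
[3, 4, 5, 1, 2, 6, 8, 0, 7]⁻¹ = [7, 3, 4, 0, 1, 2, 5, 8, 6]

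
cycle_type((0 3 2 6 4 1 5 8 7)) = 9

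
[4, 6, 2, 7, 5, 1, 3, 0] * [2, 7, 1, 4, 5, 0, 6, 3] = [5, 6, 1, 3, 0, 7, 4, 2]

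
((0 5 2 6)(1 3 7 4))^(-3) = (0 5 2 6)(1 3 7 4)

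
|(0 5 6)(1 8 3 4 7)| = 15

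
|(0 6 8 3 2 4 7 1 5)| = 9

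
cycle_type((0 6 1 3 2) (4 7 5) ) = 3.5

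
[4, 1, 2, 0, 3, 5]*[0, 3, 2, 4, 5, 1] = [5, 3, 2, 0, 4, 1]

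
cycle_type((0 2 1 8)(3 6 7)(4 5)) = 2.3.4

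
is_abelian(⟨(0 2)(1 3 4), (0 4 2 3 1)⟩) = no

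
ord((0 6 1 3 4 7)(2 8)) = 6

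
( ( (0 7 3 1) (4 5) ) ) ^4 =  () 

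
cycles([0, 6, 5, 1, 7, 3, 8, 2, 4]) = (1 6 8 4 7 2 5 3)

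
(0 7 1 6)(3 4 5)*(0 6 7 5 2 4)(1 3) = (0 5 1 7 3)(2 4)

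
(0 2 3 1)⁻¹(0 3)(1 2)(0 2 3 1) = (0 3)(1 2)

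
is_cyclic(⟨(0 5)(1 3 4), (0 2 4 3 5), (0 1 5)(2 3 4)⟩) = no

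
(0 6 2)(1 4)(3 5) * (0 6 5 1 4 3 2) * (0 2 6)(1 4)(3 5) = (0 3 4 1 5 6 2)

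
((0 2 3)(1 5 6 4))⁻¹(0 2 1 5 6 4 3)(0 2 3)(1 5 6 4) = (0 2 3 5 6 4 1)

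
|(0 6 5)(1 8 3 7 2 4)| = 6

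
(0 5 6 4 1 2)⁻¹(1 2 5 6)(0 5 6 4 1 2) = (0 6 4 2)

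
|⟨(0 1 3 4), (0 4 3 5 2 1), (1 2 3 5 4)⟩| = 720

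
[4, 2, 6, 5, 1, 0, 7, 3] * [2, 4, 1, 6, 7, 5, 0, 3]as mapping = [0→7, 1→1, 2→0, 3→5, 4→4, 5→2, 6→3, 7→6]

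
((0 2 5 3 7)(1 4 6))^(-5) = (1 4 6)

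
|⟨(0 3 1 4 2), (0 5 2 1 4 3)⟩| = 720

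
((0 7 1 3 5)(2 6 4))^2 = (0 1 5 7 3)(2 4 6)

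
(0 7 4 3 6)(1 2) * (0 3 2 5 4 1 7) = (1 5 4 2 7)(3 6)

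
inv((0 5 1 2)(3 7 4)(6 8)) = (0 2 1 5)(3 4 7)(6 8)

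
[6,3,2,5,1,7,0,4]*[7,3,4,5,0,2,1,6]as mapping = [0→1,1→5,2→4,3→2,4→3,5→6,6→7,7→0]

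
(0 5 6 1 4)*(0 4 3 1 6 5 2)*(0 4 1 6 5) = (0 2 4 1 3 6 5)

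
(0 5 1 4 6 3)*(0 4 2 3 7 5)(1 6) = (1 2 3 4)(5 6 7)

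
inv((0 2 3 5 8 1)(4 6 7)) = (0 1 8 5 3 2)(4 7 6)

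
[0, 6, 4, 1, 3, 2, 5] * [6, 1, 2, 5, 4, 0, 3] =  [6, 3, 4, 1, 5, 2, 0]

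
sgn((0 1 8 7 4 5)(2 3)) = 1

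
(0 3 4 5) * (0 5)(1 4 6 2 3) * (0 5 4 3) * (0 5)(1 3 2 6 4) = (0 3 4)(1 2 5)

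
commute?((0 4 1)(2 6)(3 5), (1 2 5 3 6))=no:(0 4 1)(2 6)(3 5)*(1 2 5 3 6)=(0 4 2 1)(5 6), (1 2 5 3 6)*(0 4 1)(2 6)(3 5)=(0 4 1 6)(2 3)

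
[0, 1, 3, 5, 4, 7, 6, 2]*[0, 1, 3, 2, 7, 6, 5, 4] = [0, 1, 2, 6, 7, 4, 5, 3]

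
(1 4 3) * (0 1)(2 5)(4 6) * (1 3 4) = (0 3)(1 6)(2 5)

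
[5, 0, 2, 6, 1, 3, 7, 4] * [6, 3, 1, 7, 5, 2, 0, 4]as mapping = [0→2, 1→6, 2→1, 3→0, 4→3, 5→7, 6→4, 7→5]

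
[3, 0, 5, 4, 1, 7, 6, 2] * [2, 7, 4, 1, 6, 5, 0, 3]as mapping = [0→1, 1→2, 2→5, 3→6, 4→7, 5→3, 6→0, 7→4]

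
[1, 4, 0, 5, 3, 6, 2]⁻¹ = [2, 0, 6, 4, 1, 3, 5]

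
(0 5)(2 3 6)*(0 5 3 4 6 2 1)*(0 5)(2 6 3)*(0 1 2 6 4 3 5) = (0 6 2 3 4 5 1)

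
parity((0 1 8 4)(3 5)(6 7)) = odd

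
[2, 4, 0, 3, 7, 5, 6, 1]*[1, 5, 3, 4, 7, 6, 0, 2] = [3, 7, 1, 4, 2, 6, 0, 5]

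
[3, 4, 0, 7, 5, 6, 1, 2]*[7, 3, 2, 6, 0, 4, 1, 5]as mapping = [0→6, 1→0, 2→7, 3→5, 4→4, 5→1, 6→3, 7→2]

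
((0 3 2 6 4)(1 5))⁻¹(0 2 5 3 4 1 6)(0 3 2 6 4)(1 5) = (0 5 4 3 6 1 2)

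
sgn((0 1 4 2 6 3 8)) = 1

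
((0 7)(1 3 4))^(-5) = (0 7)(1 3 4)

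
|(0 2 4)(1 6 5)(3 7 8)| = 3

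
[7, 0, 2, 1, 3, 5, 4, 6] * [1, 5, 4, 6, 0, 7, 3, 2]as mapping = [0→2, 1→1, 2→4, 3→5, 4→6, 5→7, 6→0, 7→3]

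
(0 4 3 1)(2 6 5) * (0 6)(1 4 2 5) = (0 2)(1 6)(3 4)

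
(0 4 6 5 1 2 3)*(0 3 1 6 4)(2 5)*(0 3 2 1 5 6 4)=(0 3 2 5 4)(1 6)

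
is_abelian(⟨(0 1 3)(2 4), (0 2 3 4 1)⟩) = no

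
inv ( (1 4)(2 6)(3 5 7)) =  (1 4)(2 6)(3 7 5)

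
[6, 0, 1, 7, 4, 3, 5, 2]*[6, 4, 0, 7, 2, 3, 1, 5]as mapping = [0→1, 1→6, 2→4, 3→5, 4→2, 5→7, 6→3, 7→0]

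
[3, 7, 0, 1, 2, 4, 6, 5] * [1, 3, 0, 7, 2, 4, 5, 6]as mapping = [0→7, 1→6, 2→1, 3→3, 4→0, 5→2, 6→5, 7→4]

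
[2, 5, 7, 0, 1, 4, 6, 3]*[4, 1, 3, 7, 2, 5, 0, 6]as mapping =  [0→3, 1→5, 2→6, 3→4, 4→1, 5→2, 6→0, 7→7]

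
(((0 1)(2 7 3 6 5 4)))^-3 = (0 1)(2 6)(3 4)(5 7)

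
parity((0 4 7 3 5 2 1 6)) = odd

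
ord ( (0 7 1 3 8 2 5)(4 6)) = 14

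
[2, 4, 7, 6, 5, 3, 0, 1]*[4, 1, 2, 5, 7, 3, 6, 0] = [2, 7, 0, 6, 3, 5, 4, 1]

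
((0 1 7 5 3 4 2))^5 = (0 4 5 1 2 3 7)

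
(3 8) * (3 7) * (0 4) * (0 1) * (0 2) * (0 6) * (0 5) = (0 4 1 2 6 5)(3 8 7)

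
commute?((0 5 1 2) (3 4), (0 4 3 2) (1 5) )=no:(0 5 1 2) (3 4)*(0 4 3 2) (1 5)=(0 1) (2 4), (0 4 3 2) (1 5)*(0 5 1 2) (3 4)=(0 3) (2 5) 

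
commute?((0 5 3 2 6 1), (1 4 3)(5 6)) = no:(0 5 3 2 6 1)*(1 4 3)(5 6) = (0 6 4 3 2 5 1), (1 4 3)(5 6)*(0 5 3 2 6 1) = (0 5 1 4 2 6 3)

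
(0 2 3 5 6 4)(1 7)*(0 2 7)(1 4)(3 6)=(0 7 4 2 6 1)(3 5)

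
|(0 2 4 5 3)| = 5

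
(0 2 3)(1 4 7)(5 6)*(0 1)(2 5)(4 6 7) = (0 5 7)(1 6 2 3)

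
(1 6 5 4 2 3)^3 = (1 4)(2 6)(3 5)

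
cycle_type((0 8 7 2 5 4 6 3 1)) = 9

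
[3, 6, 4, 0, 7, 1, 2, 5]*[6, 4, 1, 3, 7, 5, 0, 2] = [3, 0, 7, 6, 2, 4, 1, 5]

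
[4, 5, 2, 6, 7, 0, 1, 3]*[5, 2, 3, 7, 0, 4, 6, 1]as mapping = [0→0, 1→4, 2→3, 3→6, 4→1, 5→5, 6→2, 7→7]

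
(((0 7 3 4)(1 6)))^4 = ()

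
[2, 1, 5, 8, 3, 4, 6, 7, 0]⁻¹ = [8, 1, 0, 4, 5, 2, 6, 7, 3]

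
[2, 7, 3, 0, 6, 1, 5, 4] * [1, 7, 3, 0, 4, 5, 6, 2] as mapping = [0→3, 1→2, 2→0, 3→1, 4→6, 5→7, 6→5, 7→4] 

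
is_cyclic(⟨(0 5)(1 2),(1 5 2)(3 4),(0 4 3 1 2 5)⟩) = no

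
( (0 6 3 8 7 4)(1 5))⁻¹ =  (0 4 7 8 3 6)(1 5)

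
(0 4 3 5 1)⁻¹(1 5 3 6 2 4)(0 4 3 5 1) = (0 1 5 6 2 3)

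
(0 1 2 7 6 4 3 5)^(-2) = (0 3 6 2)(1 5 4 7)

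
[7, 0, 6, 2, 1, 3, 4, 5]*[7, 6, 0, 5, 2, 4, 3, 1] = [1, 7, 3, 0, 6, 5, 2, 4]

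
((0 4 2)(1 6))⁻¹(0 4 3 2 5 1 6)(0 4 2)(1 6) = (0 5 6 1 4 2 3)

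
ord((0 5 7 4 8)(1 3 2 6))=20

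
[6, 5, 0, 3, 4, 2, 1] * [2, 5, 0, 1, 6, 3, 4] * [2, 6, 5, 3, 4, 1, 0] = [4, 3, 5, 6, 0, 2, 1]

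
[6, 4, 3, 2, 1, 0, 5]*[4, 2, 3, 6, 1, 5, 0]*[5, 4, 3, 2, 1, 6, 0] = [5, 4, 0, 2, 3, 1, 6]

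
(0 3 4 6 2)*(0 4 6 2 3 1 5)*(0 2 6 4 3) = (0 1 5 2 3 4 6)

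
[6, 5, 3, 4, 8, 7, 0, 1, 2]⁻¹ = [6, 7, 8, 2, 3, 1, 0, 5, 4]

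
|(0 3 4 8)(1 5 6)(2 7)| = 12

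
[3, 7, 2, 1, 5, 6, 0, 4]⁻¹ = [6, 3, 2, 0, 7, 4, 5, 1]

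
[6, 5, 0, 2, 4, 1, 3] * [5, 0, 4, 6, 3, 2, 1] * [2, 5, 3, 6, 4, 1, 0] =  [5, 3, 1, 4, 6, 2, 0]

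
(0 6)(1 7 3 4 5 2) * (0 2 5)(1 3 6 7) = (0 7 6 2 3 4)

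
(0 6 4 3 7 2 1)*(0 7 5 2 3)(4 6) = (0 4)(1 7 3 5 2)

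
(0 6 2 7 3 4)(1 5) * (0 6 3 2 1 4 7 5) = (0 3 7 2 5 4 6 1)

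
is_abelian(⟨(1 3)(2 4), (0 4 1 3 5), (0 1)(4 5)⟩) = no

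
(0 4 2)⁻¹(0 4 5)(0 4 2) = (2 5 4)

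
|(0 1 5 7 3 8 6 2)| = 8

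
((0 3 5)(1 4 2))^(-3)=()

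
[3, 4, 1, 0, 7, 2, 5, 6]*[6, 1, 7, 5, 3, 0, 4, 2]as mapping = [0→5, 1→3, 2→1, 3→6, 4→2, 5→7, 6→0, 7→4]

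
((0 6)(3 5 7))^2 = (3 7 5)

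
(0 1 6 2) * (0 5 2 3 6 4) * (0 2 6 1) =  (1 4 2 5 6 3)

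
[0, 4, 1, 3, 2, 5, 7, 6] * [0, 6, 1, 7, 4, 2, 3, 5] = [0, 4, 6, 7, 1, 2, 5, 3]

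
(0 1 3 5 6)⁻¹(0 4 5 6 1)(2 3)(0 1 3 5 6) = (0 3 1 4 6)(2 5)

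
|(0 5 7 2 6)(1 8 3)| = 15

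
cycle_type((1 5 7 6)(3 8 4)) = 3.4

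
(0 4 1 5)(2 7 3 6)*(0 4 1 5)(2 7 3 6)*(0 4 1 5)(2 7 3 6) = (0 5 1 4)(2 6 3 7)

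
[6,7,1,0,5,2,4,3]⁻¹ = [3,2,5,7,6,4,0,1]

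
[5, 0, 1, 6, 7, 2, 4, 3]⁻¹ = [1, 2, 5, 7, 6, 0, 3, 4]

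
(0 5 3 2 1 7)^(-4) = (0 3 1)(2 7 5)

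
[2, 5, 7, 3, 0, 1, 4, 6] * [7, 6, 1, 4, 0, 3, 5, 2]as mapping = [0→1, 1→3, 2→2, 3→4, 4→7, 5→6, 6→0, 7→5]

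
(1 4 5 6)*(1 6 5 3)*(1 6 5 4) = (3 6 5 4) 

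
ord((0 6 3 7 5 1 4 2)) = 8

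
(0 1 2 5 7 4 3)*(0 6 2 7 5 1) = (1 7 4 3 6 2)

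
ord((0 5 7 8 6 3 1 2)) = 8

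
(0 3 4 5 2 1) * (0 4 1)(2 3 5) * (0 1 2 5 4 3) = (0 4 5)(1 3 2)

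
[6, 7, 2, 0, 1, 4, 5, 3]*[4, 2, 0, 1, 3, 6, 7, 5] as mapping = [0→7, 1→5, 2→0, 3→4, 4→2, 5→3, 6→6, 7→1] 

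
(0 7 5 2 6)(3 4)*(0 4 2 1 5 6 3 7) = (1 5)(2 3)(4 7 6)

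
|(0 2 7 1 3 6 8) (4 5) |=14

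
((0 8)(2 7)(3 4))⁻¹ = (0 8)(2 7)(3 4)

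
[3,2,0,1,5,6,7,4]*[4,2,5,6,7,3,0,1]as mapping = [0→6,1→5,2→4,3→2,4→3,5→0,6→1,7→7]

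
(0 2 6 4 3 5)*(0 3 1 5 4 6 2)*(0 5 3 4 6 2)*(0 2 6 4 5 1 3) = (0 1)(3 4)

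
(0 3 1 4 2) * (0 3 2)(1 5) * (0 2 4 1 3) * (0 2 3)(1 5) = (0 4 3 1 5)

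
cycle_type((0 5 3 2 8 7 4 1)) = 8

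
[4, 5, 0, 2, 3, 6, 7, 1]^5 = [4, 5, 0, 2, 3, 6, 7, 1]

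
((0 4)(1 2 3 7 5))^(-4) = (1 2 3 7 5)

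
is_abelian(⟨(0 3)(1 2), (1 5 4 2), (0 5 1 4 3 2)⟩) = no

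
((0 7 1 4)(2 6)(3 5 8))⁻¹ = (0 4 1 7)(2 6)(3 8 5)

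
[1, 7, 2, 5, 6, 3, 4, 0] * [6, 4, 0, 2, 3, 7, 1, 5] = [4, 5, 0, 7, 1, 2, 3, 6]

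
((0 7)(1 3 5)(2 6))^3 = (0 7)(2 6)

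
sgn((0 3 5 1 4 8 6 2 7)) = 1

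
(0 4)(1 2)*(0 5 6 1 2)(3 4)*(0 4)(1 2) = (0 3)(1 4 5 6 2)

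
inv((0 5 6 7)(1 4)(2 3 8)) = (0 7 6 5)(1 4)(2 8 3)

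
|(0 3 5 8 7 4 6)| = 7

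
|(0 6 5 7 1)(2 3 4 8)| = 20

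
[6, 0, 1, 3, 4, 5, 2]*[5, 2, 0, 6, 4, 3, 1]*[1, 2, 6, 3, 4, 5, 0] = [2, 5, 6, 0, 4, 3, 1]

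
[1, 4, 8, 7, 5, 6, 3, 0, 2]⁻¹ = [7, 0, 8, 6, 1, 4, 5, 3, 2]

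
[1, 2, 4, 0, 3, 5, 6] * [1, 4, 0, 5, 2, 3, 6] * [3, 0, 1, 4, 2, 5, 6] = [2, 3, 1, 0, 5, 4, 6]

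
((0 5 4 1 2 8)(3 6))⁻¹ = (0 8 2 1 4 5)(3 6)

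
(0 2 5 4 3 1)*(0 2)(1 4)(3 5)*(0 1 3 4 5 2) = (0 1)(2 4)(3 5)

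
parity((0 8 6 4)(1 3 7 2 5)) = odd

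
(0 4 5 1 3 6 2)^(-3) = (0 3 4 6 5 2 1)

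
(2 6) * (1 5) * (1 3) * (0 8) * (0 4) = (0 8 4)(1 5 3)(2 6)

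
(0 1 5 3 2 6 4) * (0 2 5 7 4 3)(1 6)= (0 6 3 5)(1 7 4 2)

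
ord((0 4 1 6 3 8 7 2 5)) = 9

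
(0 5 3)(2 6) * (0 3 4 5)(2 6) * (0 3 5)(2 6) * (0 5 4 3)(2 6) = (3 4 5)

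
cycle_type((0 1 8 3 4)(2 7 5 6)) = 4.5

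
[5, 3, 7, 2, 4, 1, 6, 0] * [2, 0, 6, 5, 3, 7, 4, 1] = [7, 5, 1, 6, 3, 0, 4, 2]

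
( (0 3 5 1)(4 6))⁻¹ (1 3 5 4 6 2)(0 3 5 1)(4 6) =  (0 5 1 6 4 2)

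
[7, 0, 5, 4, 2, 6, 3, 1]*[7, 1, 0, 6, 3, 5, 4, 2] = [2, 7, 5, 3, 0, 4, 6, 1]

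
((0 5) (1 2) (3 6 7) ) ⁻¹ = (0 5) (1 2) (3 7 6) 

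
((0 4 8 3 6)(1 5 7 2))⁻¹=(0 6 3 8 4)(1 2 7 5)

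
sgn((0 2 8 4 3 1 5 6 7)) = 1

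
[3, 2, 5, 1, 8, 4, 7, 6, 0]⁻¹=[8, 3, 1, 0, 5, 2, 7, 6, 4]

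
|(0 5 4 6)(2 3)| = 4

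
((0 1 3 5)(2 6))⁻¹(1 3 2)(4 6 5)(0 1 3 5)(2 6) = (0 4 2)(3 5 6)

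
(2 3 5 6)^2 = (2 5)(3 6)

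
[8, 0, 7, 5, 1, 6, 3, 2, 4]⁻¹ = [1, 4, 7, 6, 8, 3, 5, 2, 0]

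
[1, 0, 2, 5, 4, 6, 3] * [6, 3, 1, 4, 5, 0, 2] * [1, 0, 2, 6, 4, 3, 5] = [6, 5, 0, 1, 3, 2, 4]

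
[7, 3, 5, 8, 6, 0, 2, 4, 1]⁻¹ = [5, 8, 6, 1, 7, 2, 4, 0, 3]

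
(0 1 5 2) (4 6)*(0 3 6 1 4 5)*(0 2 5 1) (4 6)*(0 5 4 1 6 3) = (0 3 1 2) (4 5) 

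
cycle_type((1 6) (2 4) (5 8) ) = 2^3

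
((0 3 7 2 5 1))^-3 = (0 2)(1 7)(3 5)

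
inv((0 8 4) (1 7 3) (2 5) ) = (0 4 8) (1 3 7) (2 5) 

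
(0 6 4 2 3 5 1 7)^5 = (0 5 4 7 3 6 1 2)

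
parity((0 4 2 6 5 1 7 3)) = odd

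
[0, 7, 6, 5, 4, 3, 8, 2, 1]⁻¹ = [0, 8, 7, 5, 4, 3, 2, 1, 6]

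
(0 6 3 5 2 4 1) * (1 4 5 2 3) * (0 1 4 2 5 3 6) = (2 3 5 6 4)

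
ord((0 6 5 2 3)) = 5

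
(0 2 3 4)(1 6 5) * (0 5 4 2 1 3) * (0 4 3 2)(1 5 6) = (0 5 2 4 6 3)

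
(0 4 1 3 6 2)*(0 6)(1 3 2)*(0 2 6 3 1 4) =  (1 6 4)(2 3)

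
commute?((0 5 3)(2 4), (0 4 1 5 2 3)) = no:(0 5 3)(2 4)*(0 4 1 5 2 3) = (0 2 1 5)(3 4), (0 4 1 5 2 3)*(0 5 3)(2 4) = (0 2)(1 3 5 4)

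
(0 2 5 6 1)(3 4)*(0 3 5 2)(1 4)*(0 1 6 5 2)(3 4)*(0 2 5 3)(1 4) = (0 4 5 3 6)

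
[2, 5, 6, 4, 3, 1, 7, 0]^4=[0, 1, 2, 3, 4, 5, 6, 7]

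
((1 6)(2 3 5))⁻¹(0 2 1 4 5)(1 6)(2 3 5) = (0 3 6 4 2)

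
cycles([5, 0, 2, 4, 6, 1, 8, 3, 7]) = (0 5 1)(3 4 6 8 7)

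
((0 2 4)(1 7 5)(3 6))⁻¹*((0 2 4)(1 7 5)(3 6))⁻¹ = (0 2 4)(1 7 5)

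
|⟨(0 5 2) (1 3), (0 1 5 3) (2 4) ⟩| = 72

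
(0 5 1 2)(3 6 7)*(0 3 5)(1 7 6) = (1 2 3)(5 7)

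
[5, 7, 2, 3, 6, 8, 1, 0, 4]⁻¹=[7, 6, 2, 3, 8, 0, 4, 1, 5]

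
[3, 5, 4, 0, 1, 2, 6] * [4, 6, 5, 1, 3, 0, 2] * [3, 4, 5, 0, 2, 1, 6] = [4, 3, 0, 2, 6, 1, 5]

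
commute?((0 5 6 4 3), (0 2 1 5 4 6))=no:(0 5 6 4 3)*(0 2 1 5 4 6)=(0 4 3 2 1 5), (0 2 1 5 4 6)*(0 5 6 4 3)=(0 2 1 6 5 3)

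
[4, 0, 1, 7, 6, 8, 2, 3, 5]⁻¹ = [1, 2, 6, 7, 0, 8, 4, 3, 5]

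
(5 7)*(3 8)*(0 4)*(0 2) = (0 4 2) (3 8) (5 7) 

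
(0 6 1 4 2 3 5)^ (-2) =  (0 3 4 6 5 2 1)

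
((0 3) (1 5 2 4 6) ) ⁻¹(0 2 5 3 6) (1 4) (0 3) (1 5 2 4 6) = (0 1 3 4 2) (5 6) 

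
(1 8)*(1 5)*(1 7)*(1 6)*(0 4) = (0 4)(1 8 5 7 6)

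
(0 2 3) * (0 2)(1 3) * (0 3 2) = (0 3)(1 2)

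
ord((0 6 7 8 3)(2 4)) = 10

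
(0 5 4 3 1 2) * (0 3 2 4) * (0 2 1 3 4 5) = (1 5 2 4)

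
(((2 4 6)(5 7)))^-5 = (2 4 6)(5 7)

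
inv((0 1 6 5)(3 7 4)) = (0 5 6 1)(3 4 7)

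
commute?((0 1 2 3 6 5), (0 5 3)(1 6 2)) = no:(0 1 2 3 6 5)*(0 5 3)(1 6 2) = (0 6 3 2), (0 5 3)(1 6 2)*(0 1 2 3 6 5) = (1 5 6 3)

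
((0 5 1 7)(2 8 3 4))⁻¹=(0 7 1 5)(2 4 3 8)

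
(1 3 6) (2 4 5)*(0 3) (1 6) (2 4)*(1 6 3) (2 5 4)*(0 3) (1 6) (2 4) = (0 6) (1 3) (2 5 4) 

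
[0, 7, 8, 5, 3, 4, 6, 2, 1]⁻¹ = [0, 8, 7, 4, 5, 3, 6, 1, 2]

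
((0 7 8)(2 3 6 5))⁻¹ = (0 8 7)(2 5 6 3)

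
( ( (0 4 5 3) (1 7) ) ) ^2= (0 5) (3 4) 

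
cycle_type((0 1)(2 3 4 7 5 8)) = 2.6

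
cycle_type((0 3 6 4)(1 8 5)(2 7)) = 2.3.4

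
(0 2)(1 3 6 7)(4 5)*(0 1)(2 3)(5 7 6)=(0 3 5 4 7)(1 2)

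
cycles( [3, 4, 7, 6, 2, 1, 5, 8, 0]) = (0 3 6 5 1 4 2 7 8)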